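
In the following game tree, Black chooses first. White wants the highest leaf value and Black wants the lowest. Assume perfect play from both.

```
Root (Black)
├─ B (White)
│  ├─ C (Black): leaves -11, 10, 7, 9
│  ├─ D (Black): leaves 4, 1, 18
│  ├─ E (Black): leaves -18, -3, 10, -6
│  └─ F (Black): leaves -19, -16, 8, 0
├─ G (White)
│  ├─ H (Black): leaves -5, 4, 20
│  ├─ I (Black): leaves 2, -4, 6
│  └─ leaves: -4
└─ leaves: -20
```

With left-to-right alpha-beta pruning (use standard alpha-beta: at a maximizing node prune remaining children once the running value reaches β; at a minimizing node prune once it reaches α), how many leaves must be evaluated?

C [α=-∞,β=+∞]: v=-11
D [α=-11,β=+∞]: v=1
E [α=1,β=+∞]: v=-18 after child 1 ≤ α → α-cutoff, skip 3
F [α=1,β=+∞]: v=-19 after child 1 ≤ α → α-cutoff, skip 3
B [α=-∞,β=+∞]: v=1
H [α=-∞,β=1]: v=-5
I [α=-5,β=1]: v=-4
G [α=-∞,β=1]: v=-4
Root [α=-∞,β=+∞]: v=-20
Leaves evaluated: 17 of 23.

17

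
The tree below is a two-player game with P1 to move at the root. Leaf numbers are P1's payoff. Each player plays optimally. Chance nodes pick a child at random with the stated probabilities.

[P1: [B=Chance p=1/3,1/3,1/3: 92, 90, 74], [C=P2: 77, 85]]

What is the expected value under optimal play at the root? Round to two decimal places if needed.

B (Chance): 1/3·92 + 1/3·90 + 1/3·74 = 85.33
C (P2): min(77, 85) = 77
Root (P1): max(85.33, 77) = 85.33

85.33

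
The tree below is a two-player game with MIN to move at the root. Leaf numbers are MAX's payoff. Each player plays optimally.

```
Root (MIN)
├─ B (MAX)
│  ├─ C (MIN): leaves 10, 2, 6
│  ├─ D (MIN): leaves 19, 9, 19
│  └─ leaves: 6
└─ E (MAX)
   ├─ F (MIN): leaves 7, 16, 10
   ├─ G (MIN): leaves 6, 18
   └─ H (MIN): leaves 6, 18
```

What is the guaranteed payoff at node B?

9

C: min(10, 2, 6) = 2
D: min(19, 9, 19) = 9
B: max(2, 9, 6) = 9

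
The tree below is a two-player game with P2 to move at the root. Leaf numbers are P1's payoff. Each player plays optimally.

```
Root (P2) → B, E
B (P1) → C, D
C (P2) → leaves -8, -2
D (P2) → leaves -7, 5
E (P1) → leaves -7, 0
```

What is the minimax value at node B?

C: min(-8, -2) = -8
D: min(-7, 5) = -7
B: max(-8, -7) = -7

-7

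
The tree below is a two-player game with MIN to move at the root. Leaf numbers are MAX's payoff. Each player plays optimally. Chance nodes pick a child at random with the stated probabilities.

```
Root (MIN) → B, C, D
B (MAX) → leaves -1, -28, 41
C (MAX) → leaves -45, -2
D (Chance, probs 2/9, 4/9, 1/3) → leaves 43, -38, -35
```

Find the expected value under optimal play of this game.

-19

B (MAX): max(-1, -28, 41) = 41
C (MAX): max(-45, -2) = -2
D (Chance): 2/9·43 + 4/9·-38 + 1/3·-35 = -19
Root (MIN): min(41, -2, -19) = -19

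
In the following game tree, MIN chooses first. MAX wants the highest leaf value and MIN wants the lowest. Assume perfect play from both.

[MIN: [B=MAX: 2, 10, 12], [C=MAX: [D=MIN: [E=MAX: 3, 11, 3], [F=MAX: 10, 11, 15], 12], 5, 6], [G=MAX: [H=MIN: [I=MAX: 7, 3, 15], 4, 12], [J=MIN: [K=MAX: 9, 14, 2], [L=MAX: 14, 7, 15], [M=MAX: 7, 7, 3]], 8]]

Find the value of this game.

8

B (MAX): max(2, 10, 12) = 12
E (MAX): max(3, 11, 3) = 11
F (MAX): max(10, 11, 15) = 15
D (MIN): min(11, 15, 12) = 11
C (MAX): max(11, 5, 6) = 11
I (MAX): max(7, 3, 15) = 15
H (MIN): min(15, 4, 12) = 4
K (MAX): max(9, 14, 2) = 14
L (MAX): max(14, 7, 15) = 15
M (MAX): max(7, 7, 3) = 7
J (MIN): min(14, 15, 7) = 7
G (MAX): max(4, 7, 8) = 8
Root (MIN): min(12, 11, 8) = 8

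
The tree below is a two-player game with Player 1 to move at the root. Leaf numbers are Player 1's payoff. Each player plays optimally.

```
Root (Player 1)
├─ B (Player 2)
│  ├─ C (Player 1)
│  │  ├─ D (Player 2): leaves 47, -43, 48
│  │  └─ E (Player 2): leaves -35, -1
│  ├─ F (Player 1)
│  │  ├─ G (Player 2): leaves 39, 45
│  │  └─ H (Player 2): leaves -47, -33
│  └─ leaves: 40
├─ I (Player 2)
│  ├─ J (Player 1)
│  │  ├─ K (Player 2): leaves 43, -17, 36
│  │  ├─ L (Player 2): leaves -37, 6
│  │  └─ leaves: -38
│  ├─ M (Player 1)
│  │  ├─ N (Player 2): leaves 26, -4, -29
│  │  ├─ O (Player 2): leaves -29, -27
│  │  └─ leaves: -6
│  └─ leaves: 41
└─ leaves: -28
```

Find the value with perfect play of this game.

D (Player 2): min(47, -43, 48) = -43
E (Player 2): min(-35, -1) = -35
C (Player 1): max(-43, -35) = -35
G (Player 2): min(39, 45) = 39
H (Player 2): min(-47, -33) = -47
F (Player 1): max(39, -47) = 39
B (Player 2): min(-35, 39, 40) = -35
K (Player 2): min(43, -17, 36) = -17
L (Player 2): min(-37, 6) = -37
J (Player 1): max(-17, -37, -38) = -17
N (Player 2): min(26, -4, -29) = -29
O (Player 2): min(-29, -27) = -29
M (Player 1): max(-29, -29, -6) = -6
I (Player 2): min(-17, -6, 41) = -17
Root (Player 1): max(-35, -17, -28) = -17

-17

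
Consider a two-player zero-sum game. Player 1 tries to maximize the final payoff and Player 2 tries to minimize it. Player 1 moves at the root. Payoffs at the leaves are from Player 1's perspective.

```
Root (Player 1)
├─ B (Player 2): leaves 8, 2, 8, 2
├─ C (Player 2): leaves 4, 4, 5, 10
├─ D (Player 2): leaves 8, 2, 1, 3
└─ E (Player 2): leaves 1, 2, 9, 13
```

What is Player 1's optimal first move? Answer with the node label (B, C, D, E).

C

B (Player 2): min(8, 2, 8, 2) = 2
C (Player 2): min(4, 4, 5, 10) = 4
D (Player 2): min(8, 2, 1, 3) = 1
E (Player 2): min(1, 2, 9, 13) = 1
Root (Player 1): max(2, 4, 1, 1) = 4
Player 1 picks the child with the highest value: C (value 4).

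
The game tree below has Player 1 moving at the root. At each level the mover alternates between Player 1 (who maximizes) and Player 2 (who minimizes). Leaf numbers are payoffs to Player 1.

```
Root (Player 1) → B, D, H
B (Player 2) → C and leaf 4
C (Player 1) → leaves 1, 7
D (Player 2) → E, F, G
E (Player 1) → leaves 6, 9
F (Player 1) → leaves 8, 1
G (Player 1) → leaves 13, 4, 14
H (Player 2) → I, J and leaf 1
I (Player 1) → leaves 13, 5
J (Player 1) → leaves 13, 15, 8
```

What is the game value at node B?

C: max(1, 7) = 7
B: min(7, 4) = 4

4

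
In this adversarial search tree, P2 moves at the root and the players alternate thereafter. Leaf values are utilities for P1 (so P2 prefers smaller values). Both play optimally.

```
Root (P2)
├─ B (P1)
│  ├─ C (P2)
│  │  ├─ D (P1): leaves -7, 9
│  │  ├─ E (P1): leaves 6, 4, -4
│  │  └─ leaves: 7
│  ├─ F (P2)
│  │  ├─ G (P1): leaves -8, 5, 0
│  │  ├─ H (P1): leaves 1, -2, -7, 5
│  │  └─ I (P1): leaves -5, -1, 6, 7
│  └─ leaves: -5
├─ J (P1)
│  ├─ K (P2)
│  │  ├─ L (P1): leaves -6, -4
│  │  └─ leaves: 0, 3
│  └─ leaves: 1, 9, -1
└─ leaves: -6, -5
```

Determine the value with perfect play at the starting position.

-6

D (P1): max(-7, 9) = 9
E (P1): max(6, 4, -4) = 6
C (P2): min(9, 6, 7) = 6
G (P1): max(-8, 5, 0) = 5
H (P1): max(1, -2, -7, 5) = 5
I (P1): max(-5, -1, 6, 7) = 7
F (P2): min(5, 5, 7) = 5
B (P1): max(6, 5, -5) = 6
L (P1): max(-6, -4) = -4
K (P2): min(-4, 0, 3) = -4
J (P1): max(-4, 1, 9, -1) = 9
Root (P2): min(6, 9, -6, -5) = -6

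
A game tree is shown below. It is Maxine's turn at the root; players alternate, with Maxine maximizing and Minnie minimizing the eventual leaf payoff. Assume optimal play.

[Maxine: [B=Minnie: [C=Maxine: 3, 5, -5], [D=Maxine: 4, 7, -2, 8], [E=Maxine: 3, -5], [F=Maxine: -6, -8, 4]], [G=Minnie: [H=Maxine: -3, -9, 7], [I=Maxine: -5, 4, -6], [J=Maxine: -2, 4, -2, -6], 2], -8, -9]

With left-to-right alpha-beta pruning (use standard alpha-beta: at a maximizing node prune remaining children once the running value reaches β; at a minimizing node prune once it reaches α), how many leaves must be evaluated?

21

C [α=-∞,β=+∞]: v=5
D [α=-∞,β=5]: v=7 after child 2 ≥ β → β-cutoff, skip 2
E [α=-∞,β=5]: v=3
F [α=-∞,β=3]: v=4
B [α=-∞,β=+∞]: v=3
H [α=3,β=+∞]: v=7
I [α=3,β=7]: v=4
J [α=3,β=4]: v=4 after child 2 ≥ β → β-cutoff, skip 2
G [α=3,β=+∞]: v=2
Root [α=-∞,β=+∞]: v=3
Leaves evaluated: 21 of 25.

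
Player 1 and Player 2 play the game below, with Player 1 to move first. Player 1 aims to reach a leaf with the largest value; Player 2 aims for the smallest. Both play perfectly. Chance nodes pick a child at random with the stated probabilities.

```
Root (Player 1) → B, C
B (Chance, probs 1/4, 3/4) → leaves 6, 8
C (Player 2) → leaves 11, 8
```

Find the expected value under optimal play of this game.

B (Chance): 1/4·6 + 3/4·8 = 7.5
C (Player 2): min(11, 8) = 8
Root (Player 1): max(7.5, 8) = 8

8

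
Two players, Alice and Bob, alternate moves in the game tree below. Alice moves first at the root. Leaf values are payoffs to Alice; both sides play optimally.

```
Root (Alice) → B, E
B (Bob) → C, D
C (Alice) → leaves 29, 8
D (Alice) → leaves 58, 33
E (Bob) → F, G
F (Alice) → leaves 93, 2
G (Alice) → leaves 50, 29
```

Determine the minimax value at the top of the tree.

C (Alice): max(29, 8) = 29
D (Alice): max(58, 33) = 58
B (Bob): min(29, 58) = 29
F (Alice): max(93, 2) = 93
G (Alice): max(50, 29) = 50
E (Bob): min(93, 50) = 50
Root (Alice): max(29, 50) = 50

50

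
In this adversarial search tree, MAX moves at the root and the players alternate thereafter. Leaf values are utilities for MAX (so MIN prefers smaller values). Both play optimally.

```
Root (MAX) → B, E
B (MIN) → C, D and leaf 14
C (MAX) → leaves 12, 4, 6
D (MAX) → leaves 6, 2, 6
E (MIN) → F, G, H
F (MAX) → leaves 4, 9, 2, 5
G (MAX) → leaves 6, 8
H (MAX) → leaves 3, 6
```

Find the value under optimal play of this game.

6

C (MAX): max(12, 4, 6) = 12
D (MAX): max(6, 2, 6) = 6
B (MIN): min(12, 6, 14) = 6
F (MAX): max(4, 9, 2, 5) = 9
G (MAX): max(6, 8) = 8
H (MAX): max(3, 6) = 6
E (MIN): min(9, 8, 6) = 6
Root (MAX): max(6, 6) = 6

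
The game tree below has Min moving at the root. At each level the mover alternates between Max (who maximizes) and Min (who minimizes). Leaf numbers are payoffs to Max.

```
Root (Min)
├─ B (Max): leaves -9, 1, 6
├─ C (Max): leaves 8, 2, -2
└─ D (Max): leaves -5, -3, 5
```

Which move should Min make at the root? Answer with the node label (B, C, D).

D

B (Max): max(-9, 1, 6) = 6
C (Max): max(8, 2, -2) = 8
D (Max): max(-5, -3, 5) = 5
Root (Min): min(6, 8, 5) = 5
Min picks the child with the lowest value: D (value 5).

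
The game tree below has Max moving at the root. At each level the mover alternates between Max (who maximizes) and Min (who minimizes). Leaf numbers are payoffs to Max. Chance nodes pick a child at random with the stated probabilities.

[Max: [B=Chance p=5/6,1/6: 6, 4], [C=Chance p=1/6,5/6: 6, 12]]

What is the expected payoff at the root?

B (Chance): 5/6·6 + 1/6·4 = 5.67
C (Chance): 1/6·6 + 5/6·12 = 11
Root (Max): max(5.67, 11) = 11

11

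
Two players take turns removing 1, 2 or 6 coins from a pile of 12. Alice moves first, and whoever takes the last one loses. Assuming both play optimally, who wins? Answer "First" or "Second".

Positions where the player to move wins (W) vs loses (L):
i:   0  1  2  3  4  5  6  7  8  9 10 11 12
     W  L  W  W  L  W  W  W  L  W  W  L  W
Position 12 is W, so the first player wins.

First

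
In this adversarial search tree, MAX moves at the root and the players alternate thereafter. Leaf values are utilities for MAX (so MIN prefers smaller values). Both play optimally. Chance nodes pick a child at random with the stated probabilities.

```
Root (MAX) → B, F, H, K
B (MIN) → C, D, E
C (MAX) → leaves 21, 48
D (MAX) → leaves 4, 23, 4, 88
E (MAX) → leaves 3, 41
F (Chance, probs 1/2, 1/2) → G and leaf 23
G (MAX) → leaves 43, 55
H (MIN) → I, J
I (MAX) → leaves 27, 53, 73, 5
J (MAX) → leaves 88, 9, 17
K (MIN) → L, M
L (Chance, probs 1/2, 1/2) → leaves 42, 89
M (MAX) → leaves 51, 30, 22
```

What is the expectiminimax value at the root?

73

C (MAX): max(21, 48) = 48
D (MAX): max(4, 23, 4, 88) = 88
E (MAX): max(3, 41) = 41
B (MIN): min(48, 88, 41) = 41
G (MAX): max(43, 55) = 55
F (Chance): 1/2·55 + 1/2·23 = 39
I (MAX): max(27, 53, 73, 5) = 73
J (MAX): max(88, 9, 17) = 88
H (MIN): min(73, 88) = 73
L (Chance): 1/2·42 + 1/2·89 = 65.5
M (MAX): max(51, 30, 22) = 51
K (MIN): min(65.5, 51) = 51
Root (MAX): max(41, 39, 73, 51) = 73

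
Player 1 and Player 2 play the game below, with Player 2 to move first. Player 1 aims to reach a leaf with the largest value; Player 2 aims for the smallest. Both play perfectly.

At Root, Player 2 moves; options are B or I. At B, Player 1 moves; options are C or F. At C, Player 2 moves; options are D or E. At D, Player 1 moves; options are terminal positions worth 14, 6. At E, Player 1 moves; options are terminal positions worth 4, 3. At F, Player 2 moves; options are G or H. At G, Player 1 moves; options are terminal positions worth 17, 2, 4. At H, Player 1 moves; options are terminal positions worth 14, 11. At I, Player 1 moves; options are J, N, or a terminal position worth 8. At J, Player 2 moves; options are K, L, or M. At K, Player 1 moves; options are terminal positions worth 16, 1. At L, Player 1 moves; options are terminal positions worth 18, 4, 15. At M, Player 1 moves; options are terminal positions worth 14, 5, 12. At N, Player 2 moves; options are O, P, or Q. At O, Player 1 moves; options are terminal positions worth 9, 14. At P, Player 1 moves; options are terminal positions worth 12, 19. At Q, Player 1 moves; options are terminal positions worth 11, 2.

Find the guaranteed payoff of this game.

14

D (Player 1): max(14, 6) = 14
E (Player 1): max(4, 3) = 4
C (Player 2): min(14, 4) = 4
G (Player 1): max(17, 2, 4) = 17
H (Player 1): max(14, 11) = 14
F (Player 2): min(17, 14) = 14
B (Player 1): max(4, 14) = 14
K (Player 1): max(16, 1) = 16
L (Player 1): max(18, 4, 15) = 18
M (Player 1): max(14, 5, 12) = 14
J (Player 2): min(16, 18, 14) = 14
O (Player 1): max(9, 14) = 14
P (Player 1): max(12, 19) = 19
Q (Player 1): max(11, 2) = 11
N (Player 2): min(14, 19, 11) = 11
I (Player 1): max(14, 11, 8) = 14
Root (Player 2): min(14, 14) = 14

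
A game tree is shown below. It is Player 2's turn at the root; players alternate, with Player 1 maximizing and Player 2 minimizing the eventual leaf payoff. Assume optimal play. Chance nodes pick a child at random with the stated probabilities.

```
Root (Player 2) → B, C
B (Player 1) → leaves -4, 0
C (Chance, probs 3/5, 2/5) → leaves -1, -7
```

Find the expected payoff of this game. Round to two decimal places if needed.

B (Player 1): max(-4, 0) = 0
C (Chance): 3/5·-1 + 2/5·-7 = -3.4
Root (Player 2): min(0, -3.4) = -3.4

-3.4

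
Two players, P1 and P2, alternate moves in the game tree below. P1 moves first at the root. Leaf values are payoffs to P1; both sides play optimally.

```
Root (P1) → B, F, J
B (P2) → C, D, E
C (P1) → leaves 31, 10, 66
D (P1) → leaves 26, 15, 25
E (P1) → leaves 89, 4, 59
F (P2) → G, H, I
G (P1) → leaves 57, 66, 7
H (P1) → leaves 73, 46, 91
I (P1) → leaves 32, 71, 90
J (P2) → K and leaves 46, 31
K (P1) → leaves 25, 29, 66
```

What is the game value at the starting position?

66

C (P1): max(31, 10, 66) = 66
D (P1): max(26, 15, 25) = 26
E (P1): max(89, 4, 59) = 89
B (P2): min(66, 26, 89) = 26
G (P1): max(57, 66, 7) = 66
H (P1): max(73, 46, 91) = 91
I (P1): max(32, 71, 90) = 90
F (P2): min(66, 91, 90) = 66
K (P1): max(25, 29, 66) = 66
J (P2): min(66, 46, 31) = 31
Root (P1): max(26, 66, 31) = 66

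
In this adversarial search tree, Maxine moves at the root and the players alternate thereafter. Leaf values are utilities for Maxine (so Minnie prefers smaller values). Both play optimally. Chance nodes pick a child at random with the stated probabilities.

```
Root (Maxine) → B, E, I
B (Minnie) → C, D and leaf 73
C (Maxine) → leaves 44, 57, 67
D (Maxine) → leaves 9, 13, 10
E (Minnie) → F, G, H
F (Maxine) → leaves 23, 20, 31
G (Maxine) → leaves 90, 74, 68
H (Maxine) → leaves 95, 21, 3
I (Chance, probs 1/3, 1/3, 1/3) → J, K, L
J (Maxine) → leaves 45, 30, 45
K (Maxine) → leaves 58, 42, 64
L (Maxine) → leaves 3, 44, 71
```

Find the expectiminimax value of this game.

C (Maxine): max(44, 57, 67) = 67
D (Maxine): max(9, 13, 10) = 13
B (Minnie): min(67, 13, 73) = 13
F (Maxine): max(23, 20, 31) = 31
G (Maxine): max(90, 74, 68) = 90
H (Maxine): max(95, 21, 3) = 95
E (Minnie): min(31, 90, 95) = 31
J (Maxine): max(45, 30, 45) = 45
K (Maxine): max(58, 42, 64) = 64
L (Maxine): max(3, 44, 71) = 71
I (Chance): 1/3·45 + 1/3·64 + 1/3·71 = 60
Root (Maxine): max(13, 31, 60) = 60

60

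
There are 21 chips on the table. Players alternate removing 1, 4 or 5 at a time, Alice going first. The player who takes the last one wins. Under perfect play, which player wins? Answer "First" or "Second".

Mark each pile size as W (mover wins) or L (mover loses):
i:   0  1  2  3  4  5  6  7  8  9 10 11 12 13 14 15 16 17 18 19 20 21
     L  W  L  W  W  W  W  W  L  W  L  W  W  W  W  W  L  W  L  W  W  W
Position 21 is W, so the first player wins.

First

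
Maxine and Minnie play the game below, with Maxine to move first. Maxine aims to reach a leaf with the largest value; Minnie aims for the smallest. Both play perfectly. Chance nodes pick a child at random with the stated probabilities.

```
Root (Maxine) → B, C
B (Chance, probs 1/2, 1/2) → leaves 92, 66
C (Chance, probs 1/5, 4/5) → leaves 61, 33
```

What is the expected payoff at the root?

B (Chance): 1/2·92 + 1/2·66 = 79
C (Chance): 1/5·61 + 4/5·33 = 38.6
Root (Maxine): max(79, 38.6) = 79

79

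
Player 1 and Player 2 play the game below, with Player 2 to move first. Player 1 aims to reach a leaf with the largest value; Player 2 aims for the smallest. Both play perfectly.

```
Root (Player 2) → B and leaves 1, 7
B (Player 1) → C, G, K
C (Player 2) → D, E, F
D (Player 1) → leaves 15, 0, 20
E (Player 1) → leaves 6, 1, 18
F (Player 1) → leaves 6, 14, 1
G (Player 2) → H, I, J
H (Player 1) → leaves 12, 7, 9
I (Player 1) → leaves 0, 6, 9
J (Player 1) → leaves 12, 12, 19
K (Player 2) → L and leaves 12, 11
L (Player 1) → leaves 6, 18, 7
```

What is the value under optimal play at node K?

L: max(6, 18, 7) = 18
K: min(18, 12, 11) = 11

11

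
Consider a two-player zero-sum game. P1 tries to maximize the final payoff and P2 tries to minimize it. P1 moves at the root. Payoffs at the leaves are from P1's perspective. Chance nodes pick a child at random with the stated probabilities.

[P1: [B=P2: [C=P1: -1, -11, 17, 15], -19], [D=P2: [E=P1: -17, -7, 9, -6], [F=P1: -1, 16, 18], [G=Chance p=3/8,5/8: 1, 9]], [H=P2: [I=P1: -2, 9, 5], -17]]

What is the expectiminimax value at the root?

6

C (P1): max(-1, -11, 17, 15) = 17
B (P2): min(17, -19) = -19
E (P1): max(-17, -7, 9, -6) = 9
F (P1): max(-1, 16, 18) = 18
G (Chance): 3/8·1 + 5/8·9 = 6
D (P2): min(9, 18, 6) = 6
I (P1): max(-2, 9, 5) = 9
H (P2): min(9, -17) = -17
Root (P1): max(-19, 6, -17) = 6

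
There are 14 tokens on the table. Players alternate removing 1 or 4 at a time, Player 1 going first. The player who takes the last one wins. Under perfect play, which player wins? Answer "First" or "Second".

First

i:   0  1  2  3  4  5  6  7  8  9 10 11 12 13 14
     L  W  L  W  W  L  W  L  W  W  L  W  L  W  W
Position 14 is W, so the first player wins.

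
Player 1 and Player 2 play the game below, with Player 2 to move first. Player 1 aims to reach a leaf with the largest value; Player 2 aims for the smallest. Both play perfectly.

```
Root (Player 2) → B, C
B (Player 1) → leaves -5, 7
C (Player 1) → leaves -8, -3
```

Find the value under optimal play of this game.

B (Player 1): max(-5, 7) = 7
C (Player 1): max(-8, -3) = -3
Root (Player 2): min(7, -3) = -3

-3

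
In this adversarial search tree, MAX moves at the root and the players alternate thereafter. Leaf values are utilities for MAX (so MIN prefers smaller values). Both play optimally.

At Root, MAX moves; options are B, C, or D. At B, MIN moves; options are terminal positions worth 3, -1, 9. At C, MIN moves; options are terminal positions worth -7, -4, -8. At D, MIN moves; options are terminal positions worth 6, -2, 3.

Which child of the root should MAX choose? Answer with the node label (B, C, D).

B

B (MIN): min(3, -1, 9) = -1
C (MIN): min(-7, -4, -8) = -8
D (MIN): min(6, -2, 3) = -2
Root (MAX): max(-1, -8, -2) = -1
MAX picks the child with the highest value: B (value -1).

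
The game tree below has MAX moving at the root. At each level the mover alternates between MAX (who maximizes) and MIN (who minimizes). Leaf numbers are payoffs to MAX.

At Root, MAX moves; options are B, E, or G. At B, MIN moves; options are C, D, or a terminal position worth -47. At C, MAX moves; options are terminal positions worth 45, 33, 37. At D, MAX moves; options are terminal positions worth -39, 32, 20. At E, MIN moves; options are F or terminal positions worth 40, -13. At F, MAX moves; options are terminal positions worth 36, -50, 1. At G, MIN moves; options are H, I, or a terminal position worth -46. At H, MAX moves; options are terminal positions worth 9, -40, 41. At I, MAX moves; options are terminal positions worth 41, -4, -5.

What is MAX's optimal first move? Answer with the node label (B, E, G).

E

C (MAX): max(45, 33, 37) = 45
D (MAX): max(-39, 32, 20) = 32
B (MIN): min(45, 32, -47) = -47
F (MAX): max(36, -50, 1) = 36
E (MIN): min(36, 40, -13) = -13
H (MAX): max(9, -40, 41) = 41
I (MAX): max(41, -4, -5) = 41
G (MIN): min(41, 41, -46) = -46
Root (MAX): max(-47, -13, -46) = -13
MAX picks the child with the highest value: E (value -13).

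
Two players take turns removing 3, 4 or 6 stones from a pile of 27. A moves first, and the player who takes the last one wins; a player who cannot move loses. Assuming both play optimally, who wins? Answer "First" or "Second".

Second

Mark each pile size as W (mover wins) or L (mover loses):
i:   0  1  2  3  4  5  6  7  8  9 10 11 12 13 14 15 16 17 18 19 20 21 22 23 24 25 26 27
     L  L  L  W  W  W  W  W  W  L  L  L  W  W  W  W  W  W  L  L  L  W  W  W  W  W  W  L
Position 27 is L, so the second player wins.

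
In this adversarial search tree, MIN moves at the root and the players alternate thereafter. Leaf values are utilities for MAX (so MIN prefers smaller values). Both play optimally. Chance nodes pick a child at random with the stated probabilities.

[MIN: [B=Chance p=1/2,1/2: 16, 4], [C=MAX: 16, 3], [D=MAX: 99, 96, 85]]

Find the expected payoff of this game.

B (Chance): 1/2·16 + 1/2·4 = 10
C (MAX): max(16, 3) = 16
D (MAX): max(99, 96, 85) = 99
Root (MIN): min(10, 16, 99) = 10

10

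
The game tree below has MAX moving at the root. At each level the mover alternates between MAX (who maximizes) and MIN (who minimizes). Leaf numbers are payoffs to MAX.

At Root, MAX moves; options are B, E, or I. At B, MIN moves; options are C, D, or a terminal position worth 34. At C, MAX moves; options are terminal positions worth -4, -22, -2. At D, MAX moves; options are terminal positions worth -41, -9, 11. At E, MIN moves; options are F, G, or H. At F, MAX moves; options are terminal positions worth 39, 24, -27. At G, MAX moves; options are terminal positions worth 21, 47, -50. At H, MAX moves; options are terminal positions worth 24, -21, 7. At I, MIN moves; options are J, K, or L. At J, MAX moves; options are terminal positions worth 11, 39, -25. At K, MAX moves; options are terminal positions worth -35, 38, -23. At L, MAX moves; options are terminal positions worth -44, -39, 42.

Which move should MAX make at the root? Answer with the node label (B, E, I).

I

C (MAX): max(-4, -22, -2) = -2
D (MAX): max(-41, -9, 11) = 11
B (MIN): min(-2, 11, 34) = -2
F (MAX): max(39, 24, -27) = 39
G (MAX): max(21, 47, -50) = 47
H (MAX): max(24, -21, 7) = 24
E (MIN): min(39, 47, 24) = 24
J (MAX): max(11, 39, -25) = 39
K (MAX): max(-35, 38, -23) = 38
L (MAX): max(-44, -39, 42) = 42
I (MIN): min(39, 38, 42) = 38
Root (MAX): max(-2, 24, 38) = 38
MAX picks the child with the highest value: I (value 38).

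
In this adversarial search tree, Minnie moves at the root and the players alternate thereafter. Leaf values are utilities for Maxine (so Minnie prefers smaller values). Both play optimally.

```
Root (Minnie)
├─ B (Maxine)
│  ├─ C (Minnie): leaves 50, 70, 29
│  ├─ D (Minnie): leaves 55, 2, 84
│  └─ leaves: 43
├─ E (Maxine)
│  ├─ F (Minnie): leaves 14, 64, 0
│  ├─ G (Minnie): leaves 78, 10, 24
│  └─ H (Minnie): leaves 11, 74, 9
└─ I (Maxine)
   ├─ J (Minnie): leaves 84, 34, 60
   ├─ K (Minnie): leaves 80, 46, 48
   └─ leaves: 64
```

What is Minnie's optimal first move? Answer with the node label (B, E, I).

C (Minnie): min(50, 70, 29) = 29
D (Minnie): min(55, 2, 84) = 2
B (Maxine): max(29, 2, 43) = 43
F (Minnie): min(14, 64, 0) = 0
G (Minnie): min(78, 10, 24) = 10
H (Minnie): min(11, 74, 9) = 9
E (Maxine): max(0, 10, 9) = 10
J (Minnie): min(84, 34, 60) = 34
K (Minnie): min(80, 46, 48) = 46
I (Maxine): max(34, 46, 64) = 64
Root (Minnie): min(43, 10, 64) = 10
Minnie picks the child with the lowest value: E (value 10).

E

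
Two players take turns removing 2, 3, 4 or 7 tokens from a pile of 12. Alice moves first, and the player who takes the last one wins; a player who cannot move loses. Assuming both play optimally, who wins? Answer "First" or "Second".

W/L table (W = player to move can force a win):
i:   0  1  2  3  4  5  6  7  8  9 10 11 12
     L  L  W  W  W  W  L  W  W  W  W  L  L
Position 12 is L, so the second player wins.

Second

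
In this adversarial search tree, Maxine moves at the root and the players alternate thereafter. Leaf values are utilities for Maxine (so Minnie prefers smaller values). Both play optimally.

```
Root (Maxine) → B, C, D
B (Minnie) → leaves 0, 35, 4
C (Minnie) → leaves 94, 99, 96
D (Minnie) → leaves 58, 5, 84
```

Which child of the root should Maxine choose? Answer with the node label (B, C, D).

B (Minnie): min(0, 35, 4) = 0
C (Minnie): min(94, 99, 96) = 94
D (Minnie): min(58, 5, 84) = 5
Root (Maxine): max(0, 94, 5) = 94
Maxine picks the child with the highest value: C (value 94).

C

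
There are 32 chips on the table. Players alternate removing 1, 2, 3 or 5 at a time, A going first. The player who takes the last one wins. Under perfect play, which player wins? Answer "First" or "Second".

Second

i:   0  1  2  3  4  5  6  7  8  9 10 11 12 13 14 15 16 17 18 19 20 21 22 23 24 25 26 27 28 29 30 31 32
     L  W  W  W  L  W  W  W  L  W  W  W  L  W  W  W  L  W  W  W  L  W  W  W  L  W  W  W  L  W  W  W  L
Position 32 is L, so the second player wins.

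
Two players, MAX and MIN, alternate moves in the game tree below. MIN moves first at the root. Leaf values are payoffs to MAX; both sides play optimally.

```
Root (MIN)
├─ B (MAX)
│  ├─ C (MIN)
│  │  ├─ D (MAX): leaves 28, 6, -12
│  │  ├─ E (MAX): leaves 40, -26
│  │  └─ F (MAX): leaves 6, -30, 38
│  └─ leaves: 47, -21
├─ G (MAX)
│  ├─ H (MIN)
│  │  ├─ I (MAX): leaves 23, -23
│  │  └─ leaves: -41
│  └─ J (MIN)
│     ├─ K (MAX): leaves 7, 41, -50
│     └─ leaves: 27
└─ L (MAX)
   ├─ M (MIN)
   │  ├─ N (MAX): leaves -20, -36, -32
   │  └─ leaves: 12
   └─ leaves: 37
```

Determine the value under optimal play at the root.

27

D (MAX): max(28, 6, -12) = 28
E (MAX): max(40, -26) = 40
F (MAX): max(6, -30, 38) = 38
C (MIN): min(28, 40, 38) = 28
B (MAX): max(28, 47, -21) = 47
I (MAX): max(23, -23) = 23
H (MIN): min(23, -41) = -41
K (MAX): max(7, 41, -50) = 41
J (MIN): min(41, 27) = 27
G (MAX): max(-41, 27) = 27
N (MAX): max(-20, -36, -32) = -20
M (MIN): min(-20, 12) = -20
L (MAX): max(-20, 37) = 37
Root (MIN): min(47, 27, 37) = 27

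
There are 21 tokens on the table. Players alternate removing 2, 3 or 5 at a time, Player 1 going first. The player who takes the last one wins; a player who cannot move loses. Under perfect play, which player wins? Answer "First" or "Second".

Compute winning (W) and losing (L) positions by backward induction:
i:   0  1  2  3  4  5  6  7  8  9 10 11 12 13 14 15 16 17 18 19 20 21
     L  L  W  W  W  W  W  L  L  W  W  W  W  W  L  L  W  W  W  W  W  L
Position 21 is L, so the second player wins.

Second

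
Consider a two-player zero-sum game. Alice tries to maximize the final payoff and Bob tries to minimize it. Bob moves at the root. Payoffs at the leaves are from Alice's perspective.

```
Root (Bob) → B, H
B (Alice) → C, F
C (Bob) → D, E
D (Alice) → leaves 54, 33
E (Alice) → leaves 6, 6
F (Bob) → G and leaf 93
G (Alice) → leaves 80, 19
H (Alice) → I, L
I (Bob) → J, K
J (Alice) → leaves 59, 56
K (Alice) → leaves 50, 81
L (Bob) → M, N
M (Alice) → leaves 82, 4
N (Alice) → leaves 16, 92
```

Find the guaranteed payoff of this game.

D (Alice): max(54, 33) = 54
E (Alice): max(6, 6) = 6
C (Bob): min(54, 6) = 6
G (Alice): max(80, 19) = 80
F (Bob): min(80, 93) = 80
B (Alice): max(6, 80) = 80
J (Alice): max(59, 56) = 59
K (Alice): max(50, 81) = 81
I (Bob): min(59, 81) = 59
M (Alice): max(82, 4) = 82
N (Alice): max(16, 92) = 92
L (Bob): min(82, 92) = 82
H (Alice): max(59, 82) = 82
Root (Bob): min(80, 82) = 80

80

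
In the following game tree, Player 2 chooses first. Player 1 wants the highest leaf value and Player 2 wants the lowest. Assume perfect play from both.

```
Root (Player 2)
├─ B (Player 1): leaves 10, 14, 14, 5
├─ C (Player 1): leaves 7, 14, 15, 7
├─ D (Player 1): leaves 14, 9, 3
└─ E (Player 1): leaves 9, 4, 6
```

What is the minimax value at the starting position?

9

B (Player 1): max(10, 14, 14, 5) = 14
C (Player 1): max(7, 14, 15, 7) = 15
D (Player 1): max(14, 9, 3) = 14
E (Player 1): max(9, 4, 6) = 9
Root (Player 2): min(14, 15, 14, 9) = 9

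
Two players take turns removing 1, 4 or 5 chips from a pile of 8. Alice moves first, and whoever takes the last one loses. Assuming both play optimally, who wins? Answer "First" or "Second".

W/L table (W = player to move can force a win):
i:   0  1  2  3  4  5  6  7  8
     W  L  W  L  W  W  W  W  W
Position 8 is W, so the first player wins.

First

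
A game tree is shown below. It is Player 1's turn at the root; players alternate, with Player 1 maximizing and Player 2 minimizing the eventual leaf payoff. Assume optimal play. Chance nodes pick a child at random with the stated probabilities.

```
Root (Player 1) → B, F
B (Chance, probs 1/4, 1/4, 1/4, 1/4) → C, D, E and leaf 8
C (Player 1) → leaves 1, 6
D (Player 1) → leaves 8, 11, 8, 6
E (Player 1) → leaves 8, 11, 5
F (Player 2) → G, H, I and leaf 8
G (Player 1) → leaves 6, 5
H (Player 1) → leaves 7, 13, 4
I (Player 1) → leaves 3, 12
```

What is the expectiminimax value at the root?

9

C (Player 1): max(1, 6) = 6
D (Player 1): max(8, 11, 8, 6) = 11
E (Player 1): max(8, 11, 5) = 11
B (Chance): 1/4·6 + 1/4·11 + 1/4·11 + 1/4·8 = 9
G (Player 1): max(6, 5) = 6
H (Player 1): max(7, 13, 4) = 13
I (Player 1): max(3, 12) = 12
F (Player 2): min(6, 13, 12, 8) = 6
Root (Player 1): max(9, 6) = 9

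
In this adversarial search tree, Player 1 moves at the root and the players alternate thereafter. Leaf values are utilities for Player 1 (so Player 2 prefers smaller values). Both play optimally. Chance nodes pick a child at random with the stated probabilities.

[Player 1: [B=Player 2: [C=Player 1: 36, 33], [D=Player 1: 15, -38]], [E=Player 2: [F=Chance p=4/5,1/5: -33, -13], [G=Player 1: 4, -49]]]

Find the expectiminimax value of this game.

15

C (Player 1): max(36, 33) = 36
D (Player 1): max(15, -38) = 15
B (Player 2): min(36, 15) = 15
F (Chance): 4/5·-33 + 1/5·-13 = -29
G (Player 1): max(4, -49) = 4
E (Player 2): min(-29, 4) = -29
Root (Player 1): max(15, -29) = 15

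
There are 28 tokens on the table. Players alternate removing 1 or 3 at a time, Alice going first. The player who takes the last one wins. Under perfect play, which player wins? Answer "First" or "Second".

Second

Positions where the player to move wins (W) vs loses (L):
i:   0  1  2  3  4  5  6  7  8  9 10 11 12 13 14 15 16 17 18 19 20 21 22 23 24 25 26 27 28
     L  W  L  W  L  W  L  W  L  W  L  W  L  W  L  W  L  W  L  W  L  W  L  W  L  W  L  W  L
Position 28 is L, so the second player wins.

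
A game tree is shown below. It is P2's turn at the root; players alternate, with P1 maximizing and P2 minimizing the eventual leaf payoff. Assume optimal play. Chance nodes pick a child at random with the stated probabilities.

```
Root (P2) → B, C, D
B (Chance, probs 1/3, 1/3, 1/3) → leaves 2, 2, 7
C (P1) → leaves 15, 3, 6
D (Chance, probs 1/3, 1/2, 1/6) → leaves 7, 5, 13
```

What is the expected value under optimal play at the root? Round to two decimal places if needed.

3.67

B (Chance): 1/3·2 + 1/3·2 + 1/3·7 = 3.67
C (P1): max(15, 3, 6) = 15
D (Chance): 1/3·7 + 1/2·5 + 1/6·13 = 7
Root (P2): min(3.67, 15, 7) = 3.67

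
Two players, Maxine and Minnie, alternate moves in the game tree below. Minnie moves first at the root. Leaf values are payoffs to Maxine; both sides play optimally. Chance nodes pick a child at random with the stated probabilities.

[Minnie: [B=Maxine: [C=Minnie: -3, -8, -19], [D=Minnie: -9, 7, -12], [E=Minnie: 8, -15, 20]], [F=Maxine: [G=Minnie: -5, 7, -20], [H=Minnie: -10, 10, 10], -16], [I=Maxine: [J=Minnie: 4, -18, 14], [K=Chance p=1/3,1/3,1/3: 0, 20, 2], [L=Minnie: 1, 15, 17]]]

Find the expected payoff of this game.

-12

C (Minnie): min(-3, -8, -19) = -19
D (Minnie): min(-9, 7, -12) = -12
E (Minnie): min(8, -15, 20) = -15
B (Maxine): max(-19, -12, -15) = -12
G (Minnie): min(-5, 7, -20) = -20
H (Minnie): min(-10, 10, 10) = -10
F (Maxine): max(-20, -10, -16) = -10
J (Minnie): min(4, -18, 14) = -18
K (Chance): 1/3·0 + 1/3·20 + 1/3·2 = 7.33
L (Minnie): min(1, 15, 17) = 1
I (Maxine): max(-18, 7.33, 1) = 7.33
Root (Minnie): min(-12, -10, 7.33) = -12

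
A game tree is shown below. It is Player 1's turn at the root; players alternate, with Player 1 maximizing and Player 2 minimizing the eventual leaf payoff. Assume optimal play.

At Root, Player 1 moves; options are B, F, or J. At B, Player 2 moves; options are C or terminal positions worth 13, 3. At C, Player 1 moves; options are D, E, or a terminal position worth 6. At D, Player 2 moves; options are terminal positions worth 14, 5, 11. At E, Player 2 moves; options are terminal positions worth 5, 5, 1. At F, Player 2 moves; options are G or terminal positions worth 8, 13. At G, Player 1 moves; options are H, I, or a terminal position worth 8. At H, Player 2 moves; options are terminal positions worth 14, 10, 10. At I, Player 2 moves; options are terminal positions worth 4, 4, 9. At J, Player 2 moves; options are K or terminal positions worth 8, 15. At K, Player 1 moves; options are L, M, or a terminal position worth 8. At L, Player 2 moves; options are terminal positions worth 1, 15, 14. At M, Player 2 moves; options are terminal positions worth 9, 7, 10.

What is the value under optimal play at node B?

3

D: min(14, 5, 11) = 5
E: min(5, 5, 1) = 1
C: max(5, 1, 6) = 6
B: min(6, 13, 3) = 3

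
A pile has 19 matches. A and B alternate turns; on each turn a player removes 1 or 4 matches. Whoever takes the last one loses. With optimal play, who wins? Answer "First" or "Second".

First

i:   0  1  2  3  4  5  6  7  8  9 10 11 12 13 14 15 16 17 18 19
     W  L  W  L  W  W  L  W  L  W  W  L  W  L  W  W  L  W  L  W
Position 19 is W, so the first player wins.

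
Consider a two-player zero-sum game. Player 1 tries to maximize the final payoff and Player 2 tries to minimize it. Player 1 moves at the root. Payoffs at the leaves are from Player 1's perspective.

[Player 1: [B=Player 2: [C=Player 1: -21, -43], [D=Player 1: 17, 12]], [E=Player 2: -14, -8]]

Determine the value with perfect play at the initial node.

-14

C (Player 1): max(-21, -43) = -21
D (Player 1): max(17, 12) = 17
B (Player 2): min(-21, 17) = -21
E (Player 2): min(-14, -8) = -14
Root (Player 1): max(-21, -14) = -14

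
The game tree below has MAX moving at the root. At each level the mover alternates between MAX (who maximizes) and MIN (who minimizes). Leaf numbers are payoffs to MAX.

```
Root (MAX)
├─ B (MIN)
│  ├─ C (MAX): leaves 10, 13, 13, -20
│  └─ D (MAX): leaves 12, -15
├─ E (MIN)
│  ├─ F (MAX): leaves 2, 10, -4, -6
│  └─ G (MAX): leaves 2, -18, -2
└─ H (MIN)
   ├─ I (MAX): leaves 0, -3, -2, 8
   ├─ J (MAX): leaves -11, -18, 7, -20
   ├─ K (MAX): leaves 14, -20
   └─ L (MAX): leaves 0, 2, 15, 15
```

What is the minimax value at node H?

I: max(0, -3, -2, 8) = 8
J: max(-11, -18, 7, -20) = 7
K: max(14, -20) = 14
L: max(0, 2, 15, 15) = 15
H: min(8, 7, 14, 15) = 7

7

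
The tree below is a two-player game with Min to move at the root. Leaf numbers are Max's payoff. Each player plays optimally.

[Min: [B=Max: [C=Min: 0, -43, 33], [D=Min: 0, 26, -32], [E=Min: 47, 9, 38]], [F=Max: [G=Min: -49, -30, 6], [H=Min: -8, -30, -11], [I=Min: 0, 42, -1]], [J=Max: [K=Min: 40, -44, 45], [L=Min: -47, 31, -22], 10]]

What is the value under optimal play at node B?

9

C: min(0, -43, 33) = -43
D: min(0, 26, -32) = -32
E: min(47, 9, 38) = 9
B: max(-43, -32, 9) = 9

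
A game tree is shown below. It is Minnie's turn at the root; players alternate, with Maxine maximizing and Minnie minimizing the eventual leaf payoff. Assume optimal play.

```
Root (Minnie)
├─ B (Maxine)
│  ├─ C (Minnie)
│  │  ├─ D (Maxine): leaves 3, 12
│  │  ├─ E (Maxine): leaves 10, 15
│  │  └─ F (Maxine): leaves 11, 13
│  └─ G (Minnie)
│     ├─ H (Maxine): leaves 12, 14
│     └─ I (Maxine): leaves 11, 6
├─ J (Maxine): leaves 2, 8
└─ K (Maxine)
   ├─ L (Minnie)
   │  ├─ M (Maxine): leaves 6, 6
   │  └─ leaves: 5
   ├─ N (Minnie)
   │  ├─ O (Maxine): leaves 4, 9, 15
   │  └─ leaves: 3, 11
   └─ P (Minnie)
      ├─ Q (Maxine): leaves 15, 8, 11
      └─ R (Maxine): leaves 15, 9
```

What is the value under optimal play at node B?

D: max(3, 12) = 12
E: max(10, 15) = 15
F: max(11, 13) = 13
C: min(12, 15, 13) = 12
H: max(12, 14) = 14
I: max(11, 6) = 11
G: min(14, 11) = 11
B: max(12, 11) = 12

12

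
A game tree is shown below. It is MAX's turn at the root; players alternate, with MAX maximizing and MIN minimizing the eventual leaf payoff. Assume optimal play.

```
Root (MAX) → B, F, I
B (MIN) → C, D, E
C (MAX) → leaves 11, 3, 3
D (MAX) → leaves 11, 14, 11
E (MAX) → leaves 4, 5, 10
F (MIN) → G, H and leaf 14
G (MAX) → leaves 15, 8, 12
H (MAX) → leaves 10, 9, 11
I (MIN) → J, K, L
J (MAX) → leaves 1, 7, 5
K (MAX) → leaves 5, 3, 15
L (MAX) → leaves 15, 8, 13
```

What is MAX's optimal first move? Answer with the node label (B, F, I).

F

C (MAX): max(11, 3, 3) = 11
D (MAX): max(11, 14, 11) = 14
E (MAX): max(4, 5, 10) = 10
B (MIN): min(11, 14, 10) = 10
G (MAX): max(15, 8, 12) = 15
H (MAX): max(10, 9, 11) = 11
F (MIN): min(15, 11, 14) = 11
J (MAX): max(1, 7, 5) = 7
K (MAX): max(5, 3, 15) = 15
L (MAX): max(15, 8, 13) = 15
I (MIN): min(7, 15, 15) = 7
Root (MAX): max(10, 11, 7) = 11
MAX picks the child with the highest value: F (value 11).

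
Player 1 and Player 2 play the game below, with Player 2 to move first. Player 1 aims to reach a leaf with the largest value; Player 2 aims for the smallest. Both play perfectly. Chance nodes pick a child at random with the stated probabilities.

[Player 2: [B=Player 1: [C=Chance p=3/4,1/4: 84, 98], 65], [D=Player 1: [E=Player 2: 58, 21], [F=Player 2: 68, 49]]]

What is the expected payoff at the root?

49

C (Chance): 3/4·84 + 1/4·98 = 87.5
B (Player 1): max(87.5, 65) = 87.5
E (Player 2): min(58, 21) = 21
F (Player 2): min(68, 49) = 49
D (Player 1): max(21, 49) = 49
Root (Player 2): min(87.5, 49) = 49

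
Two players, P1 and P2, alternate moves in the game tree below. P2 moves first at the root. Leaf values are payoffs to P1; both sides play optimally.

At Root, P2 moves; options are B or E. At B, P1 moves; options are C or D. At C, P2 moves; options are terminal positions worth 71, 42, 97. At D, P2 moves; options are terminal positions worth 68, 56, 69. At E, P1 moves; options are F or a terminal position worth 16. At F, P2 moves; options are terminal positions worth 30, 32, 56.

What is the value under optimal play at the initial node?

30

C (P2): min(71, 42, 97) = 42
D (P2): min(68, 56, 69) = 56
B (P1): max(42, 56) = 56
F (P2): min(30, 32, 56) = 30
E (P1): max(30, 16) = 30
Root (P2): min(56, 30) = 30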